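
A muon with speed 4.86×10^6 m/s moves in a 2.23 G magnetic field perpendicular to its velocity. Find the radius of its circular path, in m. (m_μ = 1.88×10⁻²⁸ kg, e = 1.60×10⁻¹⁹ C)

r ≈ 25.6 m

The magnetic force provides the centripetal force: qvB = mv²/r, so r = mv/(qB).
r = (1.88×10^-28 kg)(4.86×10^6 m/s) / [(1×1.60×10^-19 C)(2.23×10^-4 T)] = 25.6 m.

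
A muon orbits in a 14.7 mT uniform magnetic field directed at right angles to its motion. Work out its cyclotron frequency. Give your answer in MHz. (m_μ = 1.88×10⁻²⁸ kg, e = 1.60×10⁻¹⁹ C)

f ≈ 1.99 MHz

f = qB/(2πm) = (1×1.60×10^-19)(0.0147) / [2π(1.88×10^-28)] = 1.99×10^6 Hz.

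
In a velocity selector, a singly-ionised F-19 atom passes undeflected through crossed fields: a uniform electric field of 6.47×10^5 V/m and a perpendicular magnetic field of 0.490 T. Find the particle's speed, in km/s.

For zero net force, qE = qvB, so v = E/B.
v = (6.47×10^5) / (0.490) = 1.32×10^6 m/s.

v ≈ 1320 km/s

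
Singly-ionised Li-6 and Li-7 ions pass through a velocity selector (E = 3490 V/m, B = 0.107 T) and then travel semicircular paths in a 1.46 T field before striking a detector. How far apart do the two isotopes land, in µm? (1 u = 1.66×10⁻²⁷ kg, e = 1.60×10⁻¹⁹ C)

Both emerge at v = E/B₁ = 3.26×10^4 m/s.
r = mv/(qB₂), so r₁ = 1.391×10^-3 m and r₂ = 1.622×10^-3 m, giving Δr = 2.32×10^-4 m.
After a semicircle each ion lands a diameter 2r from the entry slit, so the separation is 2Δr = 4.64×10^-4 m.

Δd ≈ 464 µm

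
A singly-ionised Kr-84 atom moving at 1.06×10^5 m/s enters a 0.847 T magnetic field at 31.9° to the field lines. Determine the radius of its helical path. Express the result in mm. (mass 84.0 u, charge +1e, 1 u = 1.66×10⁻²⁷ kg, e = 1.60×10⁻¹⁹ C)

Only the perpendicular component v⊥ = v sin31.9° = 5.60×10^4 m/s is bent by the field.
r = m v⊥ /(qB) = (1.39×10^-25)(5.60×10^4) / [(1×1.60×10^-19)(0.847)] = 0.0576 m.

r ≈ 57.6 mm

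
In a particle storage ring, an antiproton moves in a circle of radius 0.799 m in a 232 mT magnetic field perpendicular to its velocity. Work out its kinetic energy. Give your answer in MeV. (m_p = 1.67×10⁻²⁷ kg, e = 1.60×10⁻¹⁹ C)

v = qBr/m = (1×1.60×10^-19)(0.232)(0.799) / (1.67×10^-27) = 1.78×10^7 m/s.
K = ½mv² = 0.5·(1.67×10^-27)·(1.78×10^7)² = 2.63×10^-13 J = 1.65 MeV.

K ≈ 1.65 MeV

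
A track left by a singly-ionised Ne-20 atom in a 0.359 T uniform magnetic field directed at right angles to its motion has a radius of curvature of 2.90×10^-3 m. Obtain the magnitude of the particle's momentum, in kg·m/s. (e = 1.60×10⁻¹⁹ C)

Since qvB = mv²/r, the momentum p = mv = qBr.
p = (1×1.60×10^-19)(0.359)(2.90×10^-3) = 1.67×10^-22 kg·m/s.

p ≈ 1.67×10^-22 kg·m/s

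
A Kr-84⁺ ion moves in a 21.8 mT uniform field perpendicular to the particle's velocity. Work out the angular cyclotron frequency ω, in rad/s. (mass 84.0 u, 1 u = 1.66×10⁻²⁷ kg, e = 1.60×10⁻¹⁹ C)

ω ≈ 2.50×10^4 rad/s

ω = qB/m = (1×1.60×10^-19)(0.0218) / (1.39×10^-25) = 2.50×10^4 rad/s.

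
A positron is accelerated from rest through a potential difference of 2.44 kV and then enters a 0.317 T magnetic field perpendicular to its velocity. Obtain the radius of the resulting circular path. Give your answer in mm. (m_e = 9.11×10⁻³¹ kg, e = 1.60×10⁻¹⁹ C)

The kinetic energy gained is K = qV = (1×1.60×10^-19)(2440) = 3.90×10^-16 J.
v = √(2K/m) = 2.93×10^7 m/s.
r = mv/(qB) = (9.11×10^-31)(2.93×10^7) / [(1×1.60×10^-19)(0.317)] = 5.26×10^-4 m.

r ≈ 0.526 mm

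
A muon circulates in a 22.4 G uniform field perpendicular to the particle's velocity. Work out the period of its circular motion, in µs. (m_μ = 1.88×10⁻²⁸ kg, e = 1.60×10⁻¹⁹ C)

T ≈ 3.30 µs

The cyclotron period is independent of speed: T = 2πm/(qB).
T = 2π(1.88×10^-28) / [(1×1.60×10^-19)(2.24×10^-3)] = 3.30×10^-6 s.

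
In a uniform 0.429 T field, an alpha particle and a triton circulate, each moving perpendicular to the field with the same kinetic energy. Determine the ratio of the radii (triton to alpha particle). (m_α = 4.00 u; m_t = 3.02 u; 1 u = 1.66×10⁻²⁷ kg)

ratio ≈ 1.74

r = √(2mK)/(qB) ⇒ at equal K, r ∝ √m/q.
r_{triton}/r_{alpha particle} = 1.74.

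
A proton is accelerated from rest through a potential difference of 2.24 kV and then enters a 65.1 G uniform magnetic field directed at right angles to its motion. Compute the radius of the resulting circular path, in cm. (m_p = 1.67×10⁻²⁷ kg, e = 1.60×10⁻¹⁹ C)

The kinetic energy gained is K = qV = (1×1.60×10^-19)(2240) = 3.58×10^-16 J.
v = √(2K/m) = 6.55×10^5 m/s.
r = mv/(qB) = (1.67×10^-27)(6.55×10^5) / [(1×1.60×10^-19)(6.51×10^-3)] = 1.05 m.

r ≈ 105 cm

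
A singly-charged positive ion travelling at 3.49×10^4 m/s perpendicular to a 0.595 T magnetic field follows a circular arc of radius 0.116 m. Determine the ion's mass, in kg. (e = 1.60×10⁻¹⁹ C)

qvB = mv²/r ⇒ m = qBr/v.
m = (1×1.60×10^-19)(0.595)(0.116) / (3.49×10^4) = 3.16×10^-25 kg.

m ≈ 3.16×10^-25 kg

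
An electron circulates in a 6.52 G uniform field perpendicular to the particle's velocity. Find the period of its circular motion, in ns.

T ≈ 54.9 ns

The cyclotron period is independent of speed: T = 2πm/(qB).
T = 2π(9.11×10^-31) / [(1×1.60×10^-19)(6.52×10^-4)] = 5.49×10^-8 s.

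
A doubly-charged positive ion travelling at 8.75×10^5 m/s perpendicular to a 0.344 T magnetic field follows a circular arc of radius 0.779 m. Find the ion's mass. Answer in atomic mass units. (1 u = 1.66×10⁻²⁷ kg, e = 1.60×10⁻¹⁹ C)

qvB = mv²/r ⇒ m = qBr/v.
m = (2×1.60×10^-19)(0.344)(0.779) / (8.75×10^5) = 9.80×10^-26 kg = 59.0 u.

m ≈ 59.0 u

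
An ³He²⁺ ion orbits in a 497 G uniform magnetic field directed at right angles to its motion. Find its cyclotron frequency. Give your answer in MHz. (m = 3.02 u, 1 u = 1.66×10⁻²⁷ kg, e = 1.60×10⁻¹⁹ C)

f = qB/(2πm) = (2×1.60×10^-19)(0.0497) / [2π(5.01×10^-27)] = 5.05×10^5 Hz.

f ≈ 0.505 MHz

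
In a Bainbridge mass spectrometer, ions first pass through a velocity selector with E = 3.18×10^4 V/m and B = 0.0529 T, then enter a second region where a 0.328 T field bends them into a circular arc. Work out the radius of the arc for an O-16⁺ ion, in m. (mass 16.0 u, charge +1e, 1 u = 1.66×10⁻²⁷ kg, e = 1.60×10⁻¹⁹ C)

The selector passes v = E/B = 3.18×10^4/0.0529 = 6.01×10^5 m/s.
In the deflection region, r = mv/(qB₂) = (2.66×10^-26)(6.01×10^5) / [(1×1.60×10^-19)(0.328)] = 0.304 m.

r ≈ 0.304 m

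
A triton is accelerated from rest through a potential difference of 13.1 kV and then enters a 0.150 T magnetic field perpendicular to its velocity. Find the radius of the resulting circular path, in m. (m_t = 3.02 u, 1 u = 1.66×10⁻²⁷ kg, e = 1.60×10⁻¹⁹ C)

The kinetic energy gained is K = qV = (1×1.60×10^-19)(1.31×10^4) = 2.10×10^-15 J.
v = √(2K/m) = 9.14×10^5 m/s.
r = mv/(qB) = (5.01×10^-27)(9.14×10^5) / [(1×1.60×10^-19)(0.150)] = 0.191 m.

r ≈ 0.191 m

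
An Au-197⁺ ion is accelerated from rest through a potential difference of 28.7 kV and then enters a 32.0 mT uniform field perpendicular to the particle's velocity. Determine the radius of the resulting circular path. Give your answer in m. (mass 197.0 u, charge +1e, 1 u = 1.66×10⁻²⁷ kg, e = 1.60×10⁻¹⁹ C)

r ≈ 10.7 m

The kinetic energy gained is K = qV = (1×1.60×10^-19)(2.87×10^4) = 4.59×10^-15 J.
v = √(2K/m) = 1.68×10^5 m/s.
r = mv/(qB) = (3.27×10^-25)(1.68×10^5) / [(1×1.60×10^-19)(0.0320)] = 10.7 m.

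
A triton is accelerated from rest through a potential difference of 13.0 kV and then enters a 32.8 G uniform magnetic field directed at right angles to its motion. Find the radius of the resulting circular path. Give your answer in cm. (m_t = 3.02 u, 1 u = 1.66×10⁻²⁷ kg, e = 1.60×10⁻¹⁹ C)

The kinetic energy gained is K = qV = (1×1.60×10^-19)(1.30×10^4) = 2.08×10^-15 J.
v = √(2K/m) = 9.11×10^5 m/s.
r = mv/(qB) = (5.01×10^-27)(9.11×10^5) / [(1×1.60×10^-19)(3.28×10^-3)] = 8.70 m.

r ≈ 870 cm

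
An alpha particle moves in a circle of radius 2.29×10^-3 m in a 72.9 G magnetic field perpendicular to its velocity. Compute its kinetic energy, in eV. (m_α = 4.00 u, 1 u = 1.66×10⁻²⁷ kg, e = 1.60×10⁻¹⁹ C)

v = qBr/m = (2×1.60×10^-19)(7.29×10^-3)(2.29×10^-3) / (6.64×10^-27) = 805 m/s.
K = ½mv² = 0.5·(6.64×10^-27)·(805)² = 2.15×10^-21 J = 0.0134 eV.

K ≈ 0.0134 eV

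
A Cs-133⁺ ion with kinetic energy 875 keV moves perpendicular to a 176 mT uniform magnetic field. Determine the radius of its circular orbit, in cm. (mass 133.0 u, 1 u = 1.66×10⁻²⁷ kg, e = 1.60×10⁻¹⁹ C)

Convert the energy: K = 875 keV = 1.40×10^-13 J.
v = √(2K/m) = √(2·1.40×10^-13/2.21×10^-25) = 1.13×10^6 m/s.
r = mv/(qB) = (2.21×10^-25)(1.13×10^6) / [(1×1.60×10^-19)(0.176)] = 8.83 m.

r ≈ 883 cm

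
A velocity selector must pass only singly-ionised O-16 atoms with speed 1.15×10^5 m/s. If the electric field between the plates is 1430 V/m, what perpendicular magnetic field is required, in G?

qE = qvB ⇒ B = E/v = (1430) / (1.15×10^5) = 0.0124 T.

B ≈ 124 G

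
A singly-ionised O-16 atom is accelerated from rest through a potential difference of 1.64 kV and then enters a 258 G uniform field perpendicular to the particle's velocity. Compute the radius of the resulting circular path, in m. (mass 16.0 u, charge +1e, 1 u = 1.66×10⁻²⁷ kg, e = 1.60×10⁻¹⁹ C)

r ≈ 0.904 m

The kinetic energy gained is K = qV = (1×1.60×10^-19)(1640) = 2.62×10^-16 J.
v = √(2K/m) = 1.41×10^5 m/s.
r = mv/(qB) = (2.66×10^-26)(1.41×10^5) / [(1×1.60×10^-19)(0.0258)] = 0.904 m.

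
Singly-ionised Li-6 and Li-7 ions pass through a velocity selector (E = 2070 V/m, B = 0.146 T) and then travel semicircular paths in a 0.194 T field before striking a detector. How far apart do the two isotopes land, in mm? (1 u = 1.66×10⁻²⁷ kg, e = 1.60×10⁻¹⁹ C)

Δd ≈ 1.52 mm

Both emerge at v = E/B₁ = 1.42×10^4 m/s.
r = mv/(qB₂), so r₁ = 4.549×10^-3 m and r₂ = 5.308×10^-3 m, giving Δr = 7.58×10^-4 m.
After a semicircle each ion lands a diameter 2r from the entry slit, so the separation is 2Δr = 1.52×10^-3 m.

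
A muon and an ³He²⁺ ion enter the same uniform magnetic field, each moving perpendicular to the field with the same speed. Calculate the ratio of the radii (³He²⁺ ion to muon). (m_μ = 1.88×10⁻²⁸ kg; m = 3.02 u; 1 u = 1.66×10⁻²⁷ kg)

r = mv/(qB) ⇒ at equal v, r ∝ m/q.
r_{³He²⁺ ion}/r_{muon} = 13.3.

ratio ≈ 13.3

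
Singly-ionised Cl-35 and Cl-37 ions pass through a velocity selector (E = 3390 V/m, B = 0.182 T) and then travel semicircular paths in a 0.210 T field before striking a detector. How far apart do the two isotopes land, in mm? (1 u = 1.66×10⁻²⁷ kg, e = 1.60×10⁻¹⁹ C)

Δd ≈ 3.68 mm

Both emerge at v = E/B₁ = 1.86×10^4 m/s.
r = mv/(qB₂), so r₁ = 0.03221 m and r₂ = 0.03405 m, giving Δr = 1.84×10^-3 m.
After a semicircle each ion lands a diameter 2r from the entry slit, so the separation is 2Δr = 3.68×10^-3 m.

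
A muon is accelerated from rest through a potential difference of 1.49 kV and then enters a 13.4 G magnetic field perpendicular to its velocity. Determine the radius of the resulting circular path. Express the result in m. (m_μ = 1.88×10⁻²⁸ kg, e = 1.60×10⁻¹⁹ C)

The kinetic energy gained is K = qV = (1×1.60×10^-19)(1490) = 2.38×10^-16 J.
v = √(2K/m) = 1.59×10^6 m/s.
r = mv/(qB) = (1.88×10^-28)(1.59×10^6) / [(1×1.60×10^-19)(1.34×10^-3)] = 1.40 m.

r ≈ 1.40 m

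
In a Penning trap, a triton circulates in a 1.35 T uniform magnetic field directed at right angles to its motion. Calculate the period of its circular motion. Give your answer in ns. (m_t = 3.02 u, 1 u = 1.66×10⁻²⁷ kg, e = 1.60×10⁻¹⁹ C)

T ≈ 146 ns

The cyclotron period is independent of speed: T = 2πm/(qB).
T = 2π(5.01×10^-27) / [(1×1.60×10^-19)(1.35)] = 1.46×10^-7 s.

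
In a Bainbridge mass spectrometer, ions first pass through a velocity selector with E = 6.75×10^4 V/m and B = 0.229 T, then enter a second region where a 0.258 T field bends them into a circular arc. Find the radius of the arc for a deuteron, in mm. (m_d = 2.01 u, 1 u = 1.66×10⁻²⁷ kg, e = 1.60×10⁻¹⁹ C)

r ≈ 23.8 mm

The selector passes v = E/B = 6.75×10^4/0.229 = 2.95×10^5 m/s.
In the deflection region, r = mv/(qB₂) = (3.34×10^-27)(2.95×10^5) / [(1×1.60×10^-19)(0.258)] = 0.0238 m.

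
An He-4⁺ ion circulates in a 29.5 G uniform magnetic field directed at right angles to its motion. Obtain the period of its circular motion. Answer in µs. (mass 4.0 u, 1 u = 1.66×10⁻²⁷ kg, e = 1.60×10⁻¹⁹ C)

T ≈ 88.4 µs

The cyclotron period is independent of speed: T = 2πm/(qB).
T = 2π(6.64×10^-27) / [(1×1.60×10^-19)(2.95×10^-3)] = 8.84×10^-5 s.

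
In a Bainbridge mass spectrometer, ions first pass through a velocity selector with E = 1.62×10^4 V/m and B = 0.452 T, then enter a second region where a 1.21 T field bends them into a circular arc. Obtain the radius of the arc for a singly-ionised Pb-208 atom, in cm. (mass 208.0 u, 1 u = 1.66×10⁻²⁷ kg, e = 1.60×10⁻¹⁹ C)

The selector passes v = E/B = 1.62×10^4/0.452 = 3.58×10^4 m/s.
In the deflection region, r = mv/(qB₂) = (3.45×10^-25)(3.58×10^4) / [(1×1.60×10^-19)(1.21)] = 0.0639 m.

r ≈ 6.39 cm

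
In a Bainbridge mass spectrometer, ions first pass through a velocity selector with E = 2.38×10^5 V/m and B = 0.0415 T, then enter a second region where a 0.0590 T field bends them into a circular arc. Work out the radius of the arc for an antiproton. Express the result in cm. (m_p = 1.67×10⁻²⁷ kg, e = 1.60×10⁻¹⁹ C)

The selector passes v = E/B = 2.38×10^5/0.0415 = 5.73×10^6 m/s.
In the deflection region, r = mv/(qB₂) = (1.67×10^-27)(5.73×10^6) / [(1×1.60×10^-19)(0.0590)] = 1.01 m.

r ≈ 101 cm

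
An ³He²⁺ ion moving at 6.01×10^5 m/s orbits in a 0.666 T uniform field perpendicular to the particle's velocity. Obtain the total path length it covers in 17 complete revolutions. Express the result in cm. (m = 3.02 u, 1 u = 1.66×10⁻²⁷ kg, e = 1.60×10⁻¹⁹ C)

r = mv/(qB) = 0.0141 m, so one revolution covers 2πr = 0.0888 m.
In 17 revolutions: L = 17·2πr = 1.51 m.

L ≈ 151 cm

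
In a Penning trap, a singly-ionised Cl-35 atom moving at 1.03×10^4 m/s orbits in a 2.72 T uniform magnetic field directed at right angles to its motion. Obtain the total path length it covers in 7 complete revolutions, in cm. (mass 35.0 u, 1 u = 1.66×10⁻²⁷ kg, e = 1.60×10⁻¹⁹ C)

L ≈ 6.05 cm

r = mv/(qB) = 1.38×10^-3 m, so one revolution covers 2πr = 8.64×10^-3 m.
In 7 revolutions: L = 7·2πr = 0.0605 m.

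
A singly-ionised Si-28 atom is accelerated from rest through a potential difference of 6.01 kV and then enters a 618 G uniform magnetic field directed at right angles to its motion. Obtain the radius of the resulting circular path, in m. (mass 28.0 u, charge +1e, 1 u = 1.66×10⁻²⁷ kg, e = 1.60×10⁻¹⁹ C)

r ≈ 0.956 m

The kinetic energy gained is K = qV = (1×1.60×10^-19)(6010) = 9.62×10^-16 J.
v = √(2K/m) = 2.03×10^5 m/s.
r = mv/(qB) = (4.65×10^-26)(2.03×10^5) / [(1×1.60×10^-19)(0.0618)] = 0.956 m.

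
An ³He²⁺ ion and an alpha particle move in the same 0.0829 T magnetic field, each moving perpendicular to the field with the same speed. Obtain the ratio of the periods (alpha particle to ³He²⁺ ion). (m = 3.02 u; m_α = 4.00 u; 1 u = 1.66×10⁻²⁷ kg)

ratio ≈ 1.32

T = 2πm/(qB) is independent of speed, so T₂/T₁ = (m₂/q₂)/(m₁/q₁).
T_{alpha particle}/T_{³He²⁺ ion} = (6.64×10^-27/2e) / (5.01×10^-27/2e) = 1.32.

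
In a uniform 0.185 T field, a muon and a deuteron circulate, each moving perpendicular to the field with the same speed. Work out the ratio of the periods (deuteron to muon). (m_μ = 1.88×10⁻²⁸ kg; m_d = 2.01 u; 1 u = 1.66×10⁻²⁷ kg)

ratio ≈ 17.7

T = 2πm/(qB) is independent of speed, so T₂/T₁ = (m₂/q₂)/(m₁/q₁).
T_{deuteron}/T_{muon} = (3.34×10^-27/1e) / (1.88×10^-28/1e) = 17.7.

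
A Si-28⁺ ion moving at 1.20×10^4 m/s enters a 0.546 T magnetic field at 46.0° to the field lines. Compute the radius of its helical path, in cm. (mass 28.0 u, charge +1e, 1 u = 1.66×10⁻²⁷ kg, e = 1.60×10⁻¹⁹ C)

r ≈ 0.459 cm

Only the perpendicular component v⊥ = v sin46.0° = 8630 m/s is bent by the field.
r = m v⊥ /(qB) = (4.65×10^-26)(8630) / [(1×1.60×10^-19)(0.546)] = 4.59×10^-3 m.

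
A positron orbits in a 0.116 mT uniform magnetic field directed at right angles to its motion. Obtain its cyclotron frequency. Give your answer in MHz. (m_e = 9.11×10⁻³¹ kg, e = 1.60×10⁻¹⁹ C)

f ≈ 3.24 MHz

f = qB/(2πm) = (1×1.60×10^-19)(1.16×10^-4) / [2π(9.11×10^-31)] = 3.24×10^6 Hz.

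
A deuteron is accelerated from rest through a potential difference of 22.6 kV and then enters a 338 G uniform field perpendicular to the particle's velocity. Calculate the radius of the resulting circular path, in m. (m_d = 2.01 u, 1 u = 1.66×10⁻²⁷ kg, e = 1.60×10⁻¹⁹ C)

r ≈ 0.908 m

The kinetic energy gained is K = qV = (1×1.60×10^-19)(2.26×10^4) = 3.62×10^-15 J.
v = √(2K/m) = 1.47×10^6 m/s.
r = mv/(qB) = (3.34×10^-27)(1.47×10^6) / [(1×1.60×10^-19)(0.0338)] = 0.908 m.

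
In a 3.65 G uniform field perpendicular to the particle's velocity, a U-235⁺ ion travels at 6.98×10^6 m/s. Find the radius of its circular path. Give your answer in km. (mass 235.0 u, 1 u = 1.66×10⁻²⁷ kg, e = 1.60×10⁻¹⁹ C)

r ≈ 46.6 km

The magnetic force provides the centripetal force: qvB = mv²/r, so r = mv/(qB).
r = (3.90×10^-25 kg)(6.98×10^6 m/s) / [(1×1.60×10^-19 C)(3.65×10^-4 T)] = 4.66×10^4 m.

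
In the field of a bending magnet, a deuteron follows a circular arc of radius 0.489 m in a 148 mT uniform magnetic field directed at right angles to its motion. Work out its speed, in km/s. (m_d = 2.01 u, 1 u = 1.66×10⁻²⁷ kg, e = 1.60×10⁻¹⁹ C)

v ≈ 3470 km/s

From qvB = mv²/r, v = qBr/m.
v = (1×1.60×10^-19)(0.148)(0.489) / (3.34×10^-27) = 3.47×10^6 m/s.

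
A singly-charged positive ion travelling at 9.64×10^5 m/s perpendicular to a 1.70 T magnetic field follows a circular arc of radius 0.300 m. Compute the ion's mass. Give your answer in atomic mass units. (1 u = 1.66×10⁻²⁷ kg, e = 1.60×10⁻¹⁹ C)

qvB = mv²/r ⇒ m = qBr/v.
m = (1×1.60×10^-19)(1.70)(0.300) / (9.64×10^5) = 8.46×10^-26 kg = 51.0 u.

m ≈ 51.0 u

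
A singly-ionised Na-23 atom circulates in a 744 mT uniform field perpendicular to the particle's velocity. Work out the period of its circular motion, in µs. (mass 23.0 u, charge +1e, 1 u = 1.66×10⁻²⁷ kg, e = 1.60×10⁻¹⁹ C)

The cyclotron period is independent of speed: T = 2πm/(qB).
T = 2π(3.82×10^-26) / [(1×1.60×10^-19)(0.744)] = 2.02×10^-6 s.

T ≈ 2.02 µs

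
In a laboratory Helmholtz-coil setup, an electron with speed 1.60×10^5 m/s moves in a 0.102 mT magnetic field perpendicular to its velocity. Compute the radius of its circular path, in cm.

r ≈ 0.893 cm

The magnetic force provides the centripetal force: qvB = mv²/r, so r = mv/(qB).
r = (9.11×10^-31 kg)(1.60×10^5 m/s) / [(1×1.60×10^-19 C)(1.02×10^-4 T)] = 8.93×10^-3 m.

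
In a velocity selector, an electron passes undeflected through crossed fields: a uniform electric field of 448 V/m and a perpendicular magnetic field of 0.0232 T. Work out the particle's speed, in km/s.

For zero net force, qE = qvB, so v = E/B.
v = (448) / (0.0232) = 1.93×10^4 m/s.

v ≈ 19.3 km/s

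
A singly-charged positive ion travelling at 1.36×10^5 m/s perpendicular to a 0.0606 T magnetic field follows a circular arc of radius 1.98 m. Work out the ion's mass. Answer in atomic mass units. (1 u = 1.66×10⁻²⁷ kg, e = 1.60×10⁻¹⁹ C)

m ≈ 85.0 u

qvB = mv²/r ⇒ m = qBr/v.
m = (1×1.60×10^-19)(0.0606)(1.98) / (1.36×10^5) = 1.41×10^-25 kg = 85.0 u.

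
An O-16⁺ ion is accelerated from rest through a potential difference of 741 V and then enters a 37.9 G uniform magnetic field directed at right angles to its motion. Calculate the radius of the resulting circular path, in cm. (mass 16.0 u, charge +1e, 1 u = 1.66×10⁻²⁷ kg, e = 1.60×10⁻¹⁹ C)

The kinetic energy gained is K = qV = (1×1.60×10^-19)(741) = 1.19×10^-16 J.
v = √(2K/m) = 9.45×10^4 m/s.
r = mv/(qB) = (2.66×10^-26)(9.45×10^4) / [(1×1.60×10^-19)(3.79×10^-3)] = 4.14 m.

r ≈ 414 cm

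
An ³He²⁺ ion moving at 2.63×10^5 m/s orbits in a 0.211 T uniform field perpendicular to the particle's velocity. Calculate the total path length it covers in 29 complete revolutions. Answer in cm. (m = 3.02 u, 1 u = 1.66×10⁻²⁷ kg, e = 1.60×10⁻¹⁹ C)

L ≈ 356 cm

r = mv/(qB) = 0.0195 m, so one revolution covers 2πr = 0.123 m.
In 29 revolutions: L = 29·2πr = 3.56 m.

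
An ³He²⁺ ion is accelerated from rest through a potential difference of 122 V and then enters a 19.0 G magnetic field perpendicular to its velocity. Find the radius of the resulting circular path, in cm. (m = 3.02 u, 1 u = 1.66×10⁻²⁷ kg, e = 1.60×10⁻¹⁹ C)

The kinetic energy gained is K = qV = (2×1.60×10^-19)(122) = 3.90×10^-17 J.
v = √(2K/m) = 1.25×10^5 m/s.
r = mv/(qB) = (5.01×10^-27)(1.25×10^5) / [(2×1.60×10^-19)(1.90×10^-3)] = 1.03 m.

r ≈ 103 cm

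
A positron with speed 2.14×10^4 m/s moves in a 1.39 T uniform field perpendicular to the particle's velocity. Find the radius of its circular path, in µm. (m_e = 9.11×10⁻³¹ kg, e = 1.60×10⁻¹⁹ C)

r ≈ 0.0877 µm

The magnetic force provides the centripetal force: qvB = mv²/r, so r = mv/(qB).
r = (9.11×10^-31 kg)(2.14×10^4 m/s) / [(1×1.60×10^-19 C)(1.39 T)] = 8.77×10^-8 m.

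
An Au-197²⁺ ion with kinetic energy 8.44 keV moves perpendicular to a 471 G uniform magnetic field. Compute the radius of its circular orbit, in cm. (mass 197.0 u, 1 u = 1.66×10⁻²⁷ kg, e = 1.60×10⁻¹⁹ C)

r ≈ 197 cm

Convert the energy: K = 8.44 keV = 1.35×10^-15 J.
v = √(2K/m) = √(2·1.35×10^-15/3.27×10^-25) = 9.09×10^4 m/s.
r = mv/(qB) = (3.27×10^-25)(9.09×10^4) / [(2×1.60×10^-19)(0.0471)] = 1.97 m.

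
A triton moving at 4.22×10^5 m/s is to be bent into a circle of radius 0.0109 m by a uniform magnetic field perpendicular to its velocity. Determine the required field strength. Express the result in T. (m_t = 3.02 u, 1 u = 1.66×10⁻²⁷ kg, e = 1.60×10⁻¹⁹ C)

B ≈ 1.21 T

qvB = mv²/r gives B = mv/(qr).
B = (5.01×10^-27)(4.22×10^5) / [(1×1.60×10^-19)(0.0109)] = 1.21 T.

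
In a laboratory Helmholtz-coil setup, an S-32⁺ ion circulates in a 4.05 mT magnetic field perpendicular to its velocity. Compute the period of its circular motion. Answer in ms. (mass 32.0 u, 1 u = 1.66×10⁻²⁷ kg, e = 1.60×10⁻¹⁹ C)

The cyclotron period is independent of speed: T = 2πm/(qB).
T = 2π(5.31×10^-26) / [(1×1.60×10^-19)(4.05×10^-3)] = 5.15×10^-4 s.

T ≈ 0.515 ms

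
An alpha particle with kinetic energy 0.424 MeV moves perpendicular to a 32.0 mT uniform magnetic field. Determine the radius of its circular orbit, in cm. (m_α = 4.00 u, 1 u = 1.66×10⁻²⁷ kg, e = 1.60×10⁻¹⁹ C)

Convert the energy: K = 0.424 MeV = 6.78×10^-14 J.
v = √(2K/m) = √(2·6.78×10^-14/6.64×10^-27) = 4.52×10^6 m/s.
r = mv/(qB) = (6.64×10^-27)(4.52×10^6) / [(2×1.60×10^-19)(0.0320)] = 2.93 m.

r ≈ 293 cm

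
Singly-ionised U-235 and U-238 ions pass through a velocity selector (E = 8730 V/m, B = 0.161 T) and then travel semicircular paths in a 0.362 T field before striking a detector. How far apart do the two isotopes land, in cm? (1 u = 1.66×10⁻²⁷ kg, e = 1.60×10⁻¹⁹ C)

Both emerge at v = E/B₁ = 5.42×10^4 m/s.
r = mv/(qB₂), so r₁ = 0.36520 m and r₂ = 0.36987 m, giving Δr = 4.66×10^-3 m.
After a semicircle each ion lands a diameter 2r from the entry slit, so the separation is 2Δr = 9.32×10^-3 m.

Δd ≈ 0.932 cm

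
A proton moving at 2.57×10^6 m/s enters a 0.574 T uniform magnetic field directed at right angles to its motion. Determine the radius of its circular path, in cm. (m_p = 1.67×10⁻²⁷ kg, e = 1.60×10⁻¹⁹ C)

r ≈ 4.67 cm

The magnetic force provides the centripetal force: qvB = mv²/r, so r = mv/(qB).
r = (1.67×10^-27 kg)(2.57×10^6 m/s) / [(1×1.60×10^-19 C)(0.574 T)] = 0.0467 m.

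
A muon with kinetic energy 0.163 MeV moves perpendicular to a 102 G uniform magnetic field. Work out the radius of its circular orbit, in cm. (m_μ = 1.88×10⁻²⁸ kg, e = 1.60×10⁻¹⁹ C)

Convert the energy: K = 0.163 MeV = 2.61×10^-14 J.
v = √(2K/m) = √(2·2.61×10^-14/1.88×10^-28) = 1.67×10^7 m/s.
r = mv/(qB) = (1.88×10^-28)(1.67×10^7) / [(1×1.60×10^-19)(0.0102)] = 1.92 m.

r ≈ 192 cm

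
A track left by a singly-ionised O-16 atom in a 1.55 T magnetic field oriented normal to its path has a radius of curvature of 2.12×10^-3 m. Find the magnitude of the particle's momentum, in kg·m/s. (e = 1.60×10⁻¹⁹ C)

p ≈ 5.26×10^-22 kg·m/s

Since qvB = mv²/r, the momentum p = mv = qBr.
p = (1×1.60×10^-19)(1.55)(2.12×10^-3) = 5.26×10^-22 kg·m/s.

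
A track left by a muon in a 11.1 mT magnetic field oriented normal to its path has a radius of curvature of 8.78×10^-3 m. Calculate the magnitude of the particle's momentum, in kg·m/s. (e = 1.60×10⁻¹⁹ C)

Since qvB = mv²/r, the momentum p = mv = qBr.
p = (1×1.60×10^-19)(0.0111)(8.78×10^-3) = 1.56×10^-23 kg·m/s.

p ≈ 1.56×10^-23 kg·m/s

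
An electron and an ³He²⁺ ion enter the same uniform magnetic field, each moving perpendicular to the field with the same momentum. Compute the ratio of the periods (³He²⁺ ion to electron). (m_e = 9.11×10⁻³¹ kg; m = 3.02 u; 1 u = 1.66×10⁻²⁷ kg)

T = 2πm/(qB) is independent of speed, so T₂/T₁ = (m₂/q₂)/(m₁/q₁).
T_{³He²⁺ ion}/T_{electron} = (5.01×10^-27/2e) / (9.11×10^-31/1e) = 2750.

ratio ≈ 2750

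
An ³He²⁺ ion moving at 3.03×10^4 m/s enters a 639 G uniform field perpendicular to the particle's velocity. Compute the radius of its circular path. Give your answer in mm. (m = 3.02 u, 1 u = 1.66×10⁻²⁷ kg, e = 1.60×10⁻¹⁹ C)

r ≈ 7.43 mm

The magnetic force provides the centripetal force: qvB = mv²/r, so r = mv/(qB).
r = (5.01×10^-27 kg)(3.03×10^4 m/s) / [(2×1.60×10^-19 C)(0.0639 T)] = 7.43×10^-3 m.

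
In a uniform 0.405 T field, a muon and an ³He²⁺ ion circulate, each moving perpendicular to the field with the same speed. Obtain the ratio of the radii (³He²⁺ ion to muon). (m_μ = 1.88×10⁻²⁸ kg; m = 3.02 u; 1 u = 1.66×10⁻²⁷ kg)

r = mv/(qB) ⇒ at equal v, r ∝ m/q.
r_{³He²⁺ ion}/r_{muon} = 13.3.

ratio ≈ 13.3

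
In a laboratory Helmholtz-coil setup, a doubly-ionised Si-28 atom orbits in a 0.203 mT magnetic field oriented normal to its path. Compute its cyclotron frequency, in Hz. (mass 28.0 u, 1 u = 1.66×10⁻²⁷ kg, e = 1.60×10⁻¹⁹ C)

f ≈ 222 Hz

f = qB/(2πm) = (2×1.60×10^-19)(2.03×10^-4) / [2π(4.65×10^-26)] = 222 Hz.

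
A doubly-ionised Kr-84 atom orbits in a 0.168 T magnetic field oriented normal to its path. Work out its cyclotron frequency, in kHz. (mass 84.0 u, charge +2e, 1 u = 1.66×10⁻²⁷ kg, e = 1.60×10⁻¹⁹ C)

f ≈ 61.4 kHz

f = qB/(2πm) = (2×1.60×10^-19)(0.168) / [2π(1.39×10^-25)] = 6.14×10^4 Hz.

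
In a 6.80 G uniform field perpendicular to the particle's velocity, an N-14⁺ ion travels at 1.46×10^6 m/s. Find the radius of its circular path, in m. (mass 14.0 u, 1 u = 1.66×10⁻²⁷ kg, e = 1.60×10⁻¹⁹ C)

r ≈ 312 m

The magnetic force provides the centripetal force: qvB = mv²/r, so r = mv/(qB).
r = (2.32×10^-26 kg)(1.46×10^6 m/s) / [(1×1.60×10^-19 C)(6.80×10^-4 T)] = 312 m.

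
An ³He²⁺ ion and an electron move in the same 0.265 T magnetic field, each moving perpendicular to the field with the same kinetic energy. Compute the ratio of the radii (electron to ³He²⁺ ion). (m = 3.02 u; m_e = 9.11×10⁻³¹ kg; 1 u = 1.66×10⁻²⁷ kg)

ratio ≈ 0.0270

r = √(2mK)/(qB) ⇒ at equal K, r ∝ √m/q.
r_{electron}/r_{³He²⁺ ion} = 0.0270.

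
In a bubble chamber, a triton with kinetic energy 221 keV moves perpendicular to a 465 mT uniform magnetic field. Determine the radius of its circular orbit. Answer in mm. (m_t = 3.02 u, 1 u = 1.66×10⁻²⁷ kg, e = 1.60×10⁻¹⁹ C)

Convert the energy: K = 221 keV = 3.54×10^-14 J.
v = √(2K/m) = √(2·3.54×10^-14/5.01×10^-27) = 3.76×10^6 m/s.
r = mv/(qB) = (5.01×10^-27)(3.76×10^6) / [(1×1.60×10^-19)(0.465)] = 0.253 m.

r ≈ 253 mm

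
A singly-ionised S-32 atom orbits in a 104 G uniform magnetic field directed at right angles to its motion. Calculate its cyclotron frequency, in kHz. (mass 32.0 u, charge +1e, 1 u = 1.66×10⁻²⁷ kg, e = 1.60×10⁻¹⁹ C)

f = qB/(2πm) = (1×1.60×10^-19)(0.0104) / [2π(5.31×10^-26)] = 4990 Hz.

f ≈ 4.99 kHz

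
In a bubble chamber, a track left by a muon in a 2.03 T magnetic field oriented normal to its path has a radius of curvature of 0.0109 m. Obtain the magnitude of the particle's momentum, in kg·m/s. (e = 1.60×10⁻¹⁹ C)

p ≈ 3.54×10^-21 kg·m/s

Since qvB = mv²/r, the momentum p = mv = qBr.
p = (1×1.60×10^-19)(2.03)(0.0109) = 3.54×10^-21 kg·m/s.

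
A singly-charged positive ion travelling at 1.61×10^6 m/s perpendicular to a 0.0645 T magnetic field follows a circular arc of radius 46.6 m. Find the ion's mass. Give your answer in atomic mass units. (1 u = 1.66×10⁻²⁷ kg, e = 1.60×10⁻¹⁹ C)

qvB = mv²/r ⇒ m = qBr/v.
m = (1×1.60×10^-19)(0.0645)(46.6) / (1.61×10^6) = 2.99×10^-25 kg = 180 u.

m ≈ 180 u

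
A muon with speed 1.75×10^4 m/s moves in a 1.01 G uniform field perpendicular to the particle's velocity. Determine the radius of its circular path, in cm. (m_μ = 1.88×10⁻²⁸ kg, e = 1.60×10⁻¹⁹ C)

The magnetic force provides the centripetal force: qvB = mv²/r, so r = mv/(qB).
r = (1.88×10^-28 kg)(1.75×10^4 m/s) / [(1×1.60×10^-19 C)(1.01×10^-4 T)] = 0.204 m.

r ≈ 20.4 cm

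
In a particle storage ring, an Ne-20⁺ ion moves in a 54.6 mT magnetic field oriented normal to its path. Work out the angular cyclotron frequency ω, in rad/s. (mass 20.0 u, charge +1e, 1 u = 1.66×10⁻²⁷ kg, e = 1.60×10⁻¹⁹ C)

ω ≈ 2.63×10^5 rad/s

ω = qB/m = (1×1.60×10^-19)(0.0546) / (3.32×10^-26) = 2.63×10^5 rad/s.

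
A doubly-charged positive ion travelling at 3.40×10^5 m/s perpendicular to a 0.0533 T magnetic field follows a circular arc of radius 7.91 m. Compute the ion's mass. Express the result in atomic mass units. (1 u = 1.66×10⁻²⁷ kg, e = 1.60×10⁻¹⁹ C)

m ≈ 239 u

qvB = mv²/r ⇒ m = qBr/v.
m = (2×1.60×10^-19)(0.0533)(7.91) / (3.40×10^5) = 3.97×10^-25 kg = 239 u.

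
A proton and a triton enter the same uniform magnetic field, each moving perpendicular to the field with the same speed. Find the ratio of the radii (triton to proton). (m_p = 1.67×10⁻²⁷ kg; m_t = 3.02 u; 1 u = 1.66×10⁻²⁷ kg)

ratio ≈ 3.00

r = mv/(qB) ⇒ at equal v, r ∝ m/q.
r_{triton}/r_{proton} = 3.00.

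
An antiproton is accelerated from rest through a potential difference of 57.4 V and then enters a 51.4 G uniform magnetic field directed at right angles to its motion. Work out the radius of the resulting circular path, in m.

The kinetic energy gained is K = qV = (1×1.60×10^-19)(57.4) = 9.18×10^-18 J.
v = √(2K/m) = 1.05×10^5 m/s.
r = mv/(qB) = (1.67×10^-27)(1.05×10^5) / [(1×1.60×10^-19)(5.14×10^-3)] = 0.213 m.

r ≈ 0.213 m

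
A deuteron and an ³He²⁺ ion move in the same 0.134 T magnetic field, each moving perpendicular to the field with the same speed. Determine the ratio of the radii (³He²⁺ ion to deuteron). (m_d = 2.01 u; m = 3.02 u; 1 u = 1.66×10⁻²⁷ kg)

r = mv/(qB) ⇒ at equal v, r ∝ m/q.
r_{³He²⁺ ion}/r_{deuteron} = 0.751.

ratio ≈ 0.751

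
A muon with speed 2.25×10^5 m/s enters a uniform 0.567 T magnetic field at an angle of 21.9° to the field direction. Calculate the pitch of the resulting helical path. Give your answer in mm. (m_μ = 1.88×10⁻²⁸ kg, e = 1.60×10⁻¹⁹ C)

pitch ≈ 2.72 mm

The velocity component along B is v∥ = v cos21.9° = 2.09×10^5 m/s.
The cyclotron period T = 2πm/(qB) = 1.30×10^-8 s is set by m, q, B alone.
Pitch = v∥·T = (2.09×10^5)(1.30×10^-8) = 2.72×10^-3 m.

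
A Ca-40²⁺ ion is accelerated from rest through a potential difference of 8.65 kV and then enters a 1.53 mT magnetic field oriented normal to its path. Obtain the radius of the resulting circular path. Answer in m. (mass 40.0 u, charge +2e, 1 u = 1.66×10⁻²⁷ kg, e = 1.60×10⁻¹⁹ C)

The kinetic energy gained is K = qV = (2×1.60×10^-19)(8650) = 2.77×10^-15 J.
v = √(2K/m) = 2.89×10^5 m/s.
r = mv/(qB) = (6.64×10^-26)(2.89×10^5) / [(2×1.60×10^-19)(1.53×10^-3)] = 39.2 m.

r ≈ 39.2 m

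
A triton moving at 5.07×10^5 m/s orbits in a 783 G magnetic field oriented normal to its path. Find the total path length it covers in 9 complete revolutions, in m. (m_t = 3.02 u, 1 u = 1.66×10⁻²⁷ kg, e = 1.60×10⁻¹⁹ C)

L ≈ 11.5 m

r = mv/(qB) = 0.203 m, so one revolution covers 2πr = 1.27 m.
In 9 revolutions: L = 9·2πr = 11.5 m.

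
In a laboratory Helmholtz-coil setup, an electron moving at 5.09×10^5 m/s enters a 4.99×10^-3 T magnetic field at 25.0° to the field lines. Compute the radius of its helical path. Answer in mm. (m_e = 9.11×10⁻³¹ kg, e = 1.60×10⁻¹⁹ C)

r ≈ 0.245 mm

Only the perpendicular component v⊥ = v sin25.0° = 2.15×10^5 m/s is bent by the field.
r = m v⊥ /(qB) = (9.11×10^-31)(2.15×10^5) / [(1×1.60×10^-19)(4.99×10^-3)] = 2.45×10^-4 m.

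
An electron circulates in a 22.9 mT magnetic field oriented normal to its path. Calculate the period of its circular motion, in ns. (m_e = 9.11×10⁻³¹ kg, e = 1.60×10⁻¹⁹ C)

The cyclotron period is independent of speed: T = 2πm/(qB).
T = 2π(9.11×10^-31) / [(1×1.60×10^-19)(0.0229)] = 1.56×10^-9 s.

T ≈ 1.56 ns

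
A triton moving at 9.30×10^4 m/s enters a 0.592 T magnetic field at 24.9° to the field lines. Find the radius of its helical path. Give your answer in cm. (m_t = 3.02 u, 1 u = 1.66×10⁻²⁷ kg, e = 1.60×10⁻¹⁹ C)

Only the perpendicular component v⊥ = v sin24.9° = 3.92×10^4 m/s is bent by the field.
r = m v⊥ /(qB) = (5.01×10^-27)(3.92×10^4) / [(1×1.60×10^-19)(0.592)] = 2.07×10^-3 m.

r ≈ 0.207 cm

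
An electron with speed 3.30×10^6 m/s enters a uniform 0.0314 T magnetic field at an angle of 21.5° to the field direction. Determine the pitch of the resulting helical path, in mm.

The velocity component along B is v∥ = v cos21.5° = 3.07×10^6 m/s.
The cyclotron period T = 2πm/(qB) = 1.14×10^-9 s is set by m, q, B alone.
Pitch = v∥·T = (3.07×10^6)(1.14×10^-9) = 3.50×10^-3 m.

pitch ≈ 3.50 mm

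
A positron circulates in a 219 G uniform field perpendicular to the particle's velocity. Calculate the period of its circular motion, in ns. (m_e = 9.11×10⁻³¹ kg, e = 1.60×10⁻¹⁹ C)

The cyclotron period is independent of speed: T = 2πm/(qB).
T = 2π(9.11×10^-31) / [(1×1.60×10^-19)(0.0219)] = 1.63×10^-9 s.

T ≈ 1.63 ns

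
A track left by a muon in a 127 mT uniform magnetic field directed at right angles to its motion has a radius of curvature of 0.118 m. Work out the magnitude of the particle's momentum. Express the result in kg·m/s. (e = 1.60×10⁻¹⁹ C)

p ≈ 2.40×10^-21 kg·m/s

Since qvB = mv²/r, the momentum p = mv = qBr.
p = (1×1.60×10^-19)(0.127)(0.118) = 2.40×10^-21 kg·m/s.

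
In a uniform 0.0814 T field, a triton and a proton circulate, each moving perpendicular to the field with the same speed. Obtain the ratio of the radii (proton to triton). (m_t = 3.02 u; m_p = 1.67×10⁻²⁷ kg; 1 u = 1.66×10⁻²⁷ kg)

ratio ≈ 0.333

r = mv/(qB) ⇒ at equal v, r ∝ m/q.
r_{proton}/r_{triton} = 0.333.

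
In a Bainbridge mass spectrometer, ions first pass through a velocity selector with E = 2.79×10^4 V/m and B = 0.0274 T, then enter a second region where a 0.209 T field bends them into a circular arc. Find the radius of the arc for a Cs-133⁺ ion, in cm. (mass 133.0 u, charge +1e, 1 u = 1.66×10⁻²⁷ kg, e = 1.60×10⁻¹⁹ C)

r ≈ 672 cm

The selector passes v = E/B = 2.79×10^4/0.0274 = 1.02×10^6 m/s.
In the deflection region, r = mv/(qB₂) = (2.21×10^-25)(1.02×10^6) / [(1×1.60×10^-19)(0.209)] = 6.72 m.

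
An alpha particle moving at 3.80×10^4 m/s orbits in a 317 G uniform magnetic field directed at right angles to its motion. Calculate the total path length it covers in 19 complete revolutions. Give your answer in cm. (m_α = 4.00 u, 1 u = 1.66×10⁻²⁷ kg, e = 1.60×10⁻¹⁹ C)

r = mv/(qB) = 0.0249 m, so one revolution covers 2πr = 0.156 m.
In 19 revolutions: L = 19·2πr = 2.97 m.

L ≈ 297 cm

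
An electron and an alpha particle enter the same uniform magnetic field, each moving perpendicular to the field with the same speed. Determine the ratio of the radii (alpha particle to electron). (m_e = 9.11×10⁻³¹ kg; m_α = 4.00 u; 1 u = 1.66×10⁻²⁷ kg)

ratio ≈ 3640

r = mv/(qB) ⇒ at equal v, r ∝ m/q.
r_{alpha particle}/r_{electron} = 3640.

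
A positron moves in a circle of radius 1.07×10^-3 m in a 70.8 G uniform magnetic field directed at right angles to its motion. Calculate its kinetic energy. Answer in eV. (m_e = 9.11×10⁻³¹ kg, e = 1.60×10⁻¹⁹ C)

v = qBr/m = (1×1.60×10^-19)(7.08×10^-3)(1.07×10^-3) / (9.11×10^-31) = 1.33×10^6 m/s.
K = ½mv² = 0.5·(9.11×10^-31)·(1.33×10^6)² = 8.06×10^-19 J = 5.04 eV.

K ≈ 5.04 eV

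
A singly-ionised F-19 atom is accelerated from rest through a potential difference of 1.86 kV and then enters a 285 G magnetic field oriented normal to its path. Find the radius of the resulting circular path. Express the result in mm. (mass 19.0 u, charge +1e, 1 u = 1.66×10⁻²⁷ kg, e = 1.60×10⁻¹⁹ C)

r ≈ 950 mm

The kinetic energy gained is K = qV = (1×1.60×10^-19)(1860) = 2.98×10^-16 J.
v = √(2K/m) = 1.37×10^5 m/s.
r = mv/(qB) = (3.15×10^-26)(1.37×10^5) / [(1×1.60×10^-19)(0.0285)] = 0.950 m.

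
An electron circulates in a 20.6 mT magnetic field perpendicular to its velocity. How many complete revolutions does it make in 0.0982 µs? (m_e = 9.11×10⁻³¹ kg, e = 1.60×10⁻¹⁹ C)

T = 2πm/(qB) = 2π(9.11×10^-31) / [(1×1.60×10^-19)(0.0206)] = 1.7366×10^-9 s.
N = t/T = 9.82×10^-8 / 1.7366×10^-9 ≈ 56.55, so 56 complete revolutions.

N = 56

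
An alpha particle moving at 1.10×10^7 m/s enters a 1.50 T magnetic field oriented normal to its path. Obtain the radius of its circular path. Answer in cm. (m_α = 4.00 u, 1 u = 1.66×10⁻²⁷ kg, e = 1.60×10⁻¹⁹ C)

r ≈ 15.2 cm

The magnetic force provides the centripetal force: qvB = mv²/r, so r = mv/(qB).
r = (6.64×10^-27 kg)(1.10×10^7 m/s) / [(2×1.60×10^-19 C)(1.50 T)] = 0.152 m.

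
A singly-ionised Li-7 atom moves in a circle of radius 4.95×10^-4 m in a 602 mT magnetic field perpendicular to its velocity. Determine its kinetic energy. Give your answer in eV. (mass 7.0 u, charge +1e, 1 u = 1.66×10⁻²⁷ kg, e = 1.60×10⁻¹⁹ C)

K ≈ 0.611 eV

v = qBr/m = (1×1.60×10^-19)(0.602)(4.95×10^-4) / (1.16×10^-26) = 4100 m/s.
K = ½mv² = 0.5·(1.16×10^-26)·(4100)² = 9.78×10^-20 J = 0.611 eV.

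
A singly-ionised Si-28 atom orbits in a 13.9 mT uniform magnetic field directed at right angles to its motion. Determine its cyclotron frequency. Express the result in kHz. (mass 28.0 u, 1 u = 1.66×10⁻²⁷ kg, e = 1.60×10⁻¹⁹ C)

f = qB/(2πm) = (1×1.60×10^-19)(0.0139) / [2π(4.65×10^-26)] = 7620 Hz.

f ≈ 7.62 kHz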